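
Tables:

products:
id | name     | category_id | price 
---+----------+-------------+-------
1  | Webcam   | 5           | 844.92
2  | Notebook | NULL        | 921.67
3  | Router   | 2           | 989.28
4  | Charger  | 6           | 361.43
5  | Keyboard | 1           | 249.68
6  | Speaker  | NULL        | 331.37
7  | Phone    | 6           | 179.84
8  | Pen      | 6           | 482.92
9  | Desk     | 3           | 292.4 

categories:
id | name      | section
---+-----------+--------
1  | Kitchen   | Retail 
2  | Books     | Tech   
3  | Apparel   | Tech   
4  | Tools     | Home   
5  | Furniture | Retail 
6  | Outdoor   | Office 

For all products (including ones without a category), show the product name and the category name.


LEFT JOIN keeps every row from products (the left table); where category_id has no match in categories, the category columns become NULL. Walk through each product:
  - product 1 (Webcam): category_id=5 -> matches Furniture
  - product 2 (Notebook): category_id=NULL, no match -> kept with NULL
  - product 3 (Router): category_id=2 -> matches Books
  - product 4 (Charger): category_id=6 -> matches Outdoor
  - product 5 (Keyboard): category_id=1 -> matches Kitchen
  - product 6 (Speaker): category_id=NULL, no match -> kept with NULL
  - product 7 (Phone): category_id=6 -> matches Outdoor
  - product 8 (Pen): category_id=6 -> matches Outdoor
  - product 9 (Desk): category_id=3 -> matches Apparel
All 9 rows appear; 2 have NULL category.

SQL:
SELECT a.name, b.name AS category
FROM products a
LEFT JOIN categories b ON a.category_id = b.id

Result:
name     | category 
---------+----------
Webcam   | Furniture
Notebook | NULL     
Router   | Books    
Charger  | Outdoor  
Keyboard | Kitchen  
Speaker  | NULL     
Phone    | Outdoor  
Pen      | Outdoor  
Desk     | Apparel  


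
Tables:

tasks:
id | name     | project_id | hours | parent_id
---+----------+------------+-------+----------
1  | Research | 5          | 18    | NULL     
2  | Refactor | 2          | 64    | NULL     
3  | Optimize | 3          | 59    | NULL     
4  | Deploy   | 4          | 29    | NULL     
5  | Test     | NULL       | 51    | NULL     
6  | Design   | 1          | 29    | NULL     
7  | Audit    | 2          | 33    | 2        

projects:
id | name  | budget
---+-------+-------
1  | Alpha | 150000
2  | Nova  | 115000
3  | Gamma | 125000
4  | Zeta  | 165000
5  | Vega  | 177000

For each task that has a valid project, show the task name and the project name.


INNER JOIN keeps only tasks rows whose project_id matches an id in projects. Walk through each task:
  - task 1 (Research): project_id=5 -> matches Vega
  - task 2 (Refactor): project_id=2 -> matches Nova
  - task 3 (Optimize): project_id=3 -> matches Gamma
  - task 4 (Deploy): project_id=4 -> matches Zeta
  - task 5 (Test): project_id=NULL, no match -> dropped
  - task 6 (Design): project_id=1 -> matches Alpha
  - task 7 (Audit): project_id=2 -> matches Nova
So 1 of 7 rows is dropped.

SQL:
SELECT a.name, b.name AS project
FROM tasks a
INNER JOIN projects b ON a.project_id = b.id

Result:
name     | project
---------+--------
Research | Vega   
Refactor | Nova   
Optimize | Gamma  
Deploy   | Zeta   
Design   | Alpha  
Audit    | Nova   


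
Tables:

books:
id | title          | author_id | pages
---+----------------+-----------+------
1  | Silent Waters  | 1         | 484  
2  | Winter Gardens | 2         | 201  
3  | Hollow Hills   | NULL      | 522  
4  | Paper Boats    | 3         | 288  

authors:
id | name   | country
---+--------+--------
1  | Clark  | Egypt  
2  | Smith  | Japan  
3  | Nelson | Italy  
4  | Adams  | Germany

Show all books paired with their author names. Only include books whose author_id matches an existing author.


INNER JOIN keeps only books rows whose author_id matches an id in authors. Walk through each book:
  - book 1 (Silent Waters): author_id=1 -> matches Clark
  - book 2 (Winter Gardens): author_id=2 -> matches Smith
  - book 3 (Hollow Hills): author_id=NULL, no match -> dropped
  - book 4 (Paper Boats): author_id=3 -> matches Nelson
So 1 of 4 rows is dropped.

SQL:
SELECT a.title, b.name AS author
FROM books a
INNER JOIN authors b ON a.author_id = b.id

Result:
title          | author
---------------+-------
Silent Waters  | Clark 
Winter Gardens | Smith 
Paper Boats    | Nelson


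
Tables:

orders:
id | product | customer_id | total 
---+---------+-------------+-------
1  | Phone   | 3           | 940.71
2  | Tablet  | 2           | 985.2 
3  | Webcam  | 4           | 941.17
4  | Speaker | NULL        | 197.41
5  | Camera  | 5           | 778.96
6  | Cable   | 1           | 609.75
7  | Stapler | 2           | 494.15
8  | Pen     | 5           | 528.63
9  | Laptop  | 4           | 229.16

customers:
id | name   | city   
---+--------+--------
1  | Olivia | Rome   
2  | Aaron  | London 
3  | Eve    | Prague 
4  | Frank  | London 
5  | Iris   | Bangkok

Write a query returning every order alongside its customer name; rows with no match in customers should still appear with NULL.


LEFT JOIN keeps every row from orders (the left table); where customer_id has no match in customers, the customer columns become NULL. Walk through each order:
  - order 1 (Phone): customer_id=3 -> matches Eve
  - order 2 (Tablet): customer_id=2 -> matches Aaron
  - order 3 (Webcam): customer_id=4 -> matches Frank
  - order 4 (Speaker): customer_id=NULL, no match -> kept with NULL
  - order 5 (Camera): customer_id=5 -> matches Iris
  - order 6 (Cable): customer_id=1 -> matches Olivia
  - order 7 (Stapler): customer_id=2 -> matches Aaron
  - order 8 (Pen): customer_id=5 -> matches Iris
  - order 9 (Laptop): customer_id=4 -> matches Frank
All 9 rows appear; 1 has NULL customer.

SQL:
SELECT a.product, b.name AS customer
FROM orders a
LEFT JOIN customers b ON a.customer_id = b.id

Result:
product | customer
--------+---------
Phone   | Eve     
Tablet  | Aaron   
Webcam  | Frank   
Speaker | NULL    
Camera  | Iris    
Cable   | Olivia  
Stapler | Aaron   
Pen     | Iris    
Laptop  | Frank   


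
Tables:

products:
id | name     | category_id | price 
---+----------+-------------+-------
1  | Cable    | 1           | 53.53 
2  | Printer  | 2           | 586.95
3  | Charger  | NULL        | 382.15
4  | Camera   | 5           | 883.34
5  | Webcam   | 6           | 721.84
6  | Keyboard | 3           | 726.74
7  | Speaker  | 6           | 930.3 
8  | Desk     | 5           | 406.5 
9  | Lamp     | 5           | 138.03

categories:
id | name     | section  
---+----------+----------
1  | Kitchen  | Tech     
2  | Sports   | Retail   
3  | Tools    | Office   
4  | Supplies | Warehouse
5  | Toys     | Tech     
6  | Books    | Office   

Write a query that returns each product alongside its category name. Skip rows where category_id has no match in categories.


INNER JOIN keeps only products rows whose category_id matches an id in categories. Walk through each product:
  - product 1 (Cable): category_id=1 -> matches Kitchen
  - product 2 (Printer): category_id=2 -> matches Sports
  - product 3 (Charger): category_id=NULL, no match -> dropped
  - product 4 (Camera): category_id=5 -> matches Toys
  - product 5 (Webcam): category_id=6 -> matches Books
  - product 6 (Keyboard): category_id=3 -> matches Tools
  - product 7 (Speaker): category_id=6 -> matches Books
  - product 8 (Desk): category_id=5 -> matches Toys
  - product 9 (Lamp): category_id=5 -> matches Toys
So 1 of 9 rows is dropped.

SQL:
SELECT a.name, b.name AS category
FROM products a
INNER JOIN categories b ON a.category_id = b.id

Result:
name     | category
---------+---------
Cable    | Kitchen 
Printer  | Sports  
Camera   | Toys    
Webcam   | Books   
Keyboard | Tools   
Speaker  | Books   
Desk     | Toys    
Lamp     | Toys    


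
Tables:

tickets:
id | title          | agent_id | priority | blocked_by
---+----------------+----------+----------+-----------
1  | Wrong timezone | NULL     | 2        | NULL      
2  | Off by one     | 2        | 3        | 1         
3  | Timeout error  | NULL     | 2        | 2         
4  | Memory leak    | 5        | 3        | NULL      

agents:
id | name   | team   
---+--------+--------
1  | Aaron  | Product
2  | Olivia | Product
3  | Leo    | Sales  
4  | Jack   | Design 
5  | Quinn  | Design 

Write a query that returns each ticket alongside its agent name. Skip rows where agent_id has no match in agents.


INNER JOIN keeps only tickets rows whose agent_id matches an id in agents. Walk through each ticket:
  - ticket 1 (Wrong timezone): agent_id=NULL, no match -> dropped
  - ticket 2 (Off by one): agent_id=2 -> matches Olivia
  - ticket 3 (Timeout error): agent_id=NULL, no match -> dropped
  - ticket 4 (Memory leak): agent_id=5 -> matches Quinn
So 2 of 4 rows are dropped.

SQL:
SELECT a.title, b.name AS agent
FROM tickets a
INNER JOIN agents b ON a.agent_id = b.id

Result:
title       | agent 
------------+-------
Off by one  | Olivia
Memory leak | Quinn 


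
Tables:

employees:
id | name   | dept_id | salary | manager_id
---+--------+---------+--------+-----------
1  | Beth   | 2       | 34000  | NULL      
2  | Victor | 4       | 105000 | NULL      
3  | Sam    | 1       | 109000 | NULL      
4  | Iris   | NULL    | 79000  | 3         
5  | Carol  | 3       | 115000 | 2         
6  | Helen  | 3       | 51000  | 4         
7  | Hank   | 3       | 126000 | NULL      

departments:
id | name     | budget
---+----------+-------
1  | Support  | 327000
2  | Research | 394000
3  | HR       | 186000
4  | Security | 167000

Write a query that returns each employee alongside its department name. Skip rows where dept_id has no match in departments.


INNER JOIN keeps only employees rows whose dept_id matches an id in departments. Walk through each employee:
  - employee 1 (Beth): dept_id=2 -> matches Research
  - employee 2 (Victor): dept_id=4 -> matches Security
  - employee 3 (Sam): dept_id=1 -> matches Support
  - employee 4 (Iris): dept_id=NULL, no match -> dropped
  - employee 5 (Carol): dept_id=3 -> matches HR
  - employee 6 (Helen): dept_id=3 -> matches HR
  - employee 7 (Hank): dept_id=3 -> matches HR
So 1 of 7 rows is dropped.

SQL:
SELECT a.name, b.name AS department
FROM employees a
INNER JOIN departments b ON a.dept_id = b.id

Result:
name   | department
-------+-----------
Beth   | Research  
Victor | Security  
Sam    | Support   
Carol  | HR        
Helen  | HR        
Hank   | HR        


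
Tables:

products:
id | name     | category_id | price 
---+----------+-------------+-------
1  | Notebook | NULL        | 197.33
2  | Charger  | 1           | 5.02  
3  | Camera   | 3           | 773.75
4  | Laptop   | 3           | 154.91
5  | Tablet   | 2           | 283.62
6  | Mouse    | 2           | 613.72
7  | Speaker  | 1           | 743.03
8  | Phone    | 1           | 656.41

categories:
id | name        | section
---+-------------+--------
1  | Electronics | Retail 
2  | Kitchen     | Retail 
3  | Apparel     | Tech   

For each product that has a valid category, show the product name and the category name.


INNER JOIN keeps only products rows whose category_id matches an id in categories. Walk through each product:
  - product 1 (Notebook): category_id=NULL, no match -> dropped
  - product 2 (Charger): category_id=1 -> matches Electronics
  - product 3 (Camera): category_id=3 -> matches Apparel
  - product 4 (Laptop): category_id=3 -> matches Apparel
  - product 5 (Tablet): category_id=2 -> matches Kitchen
  - product 6 (Mouse): category_id=2 -> matches Kitchen
  - product 7 (Speaker): category_id=1 -> matches Electronics
  - product 8 (Phone): category_id=1 -> matches Electronics
So 1 of 8 rows is dropped.

SQL:
SELECT a.name, b.name AS category
FROM products a
INNER JOIN categories b ON a.category_id = b.id

Result:
name    | category   
--------+------------
Charger | Electronics
Camera  | Apparel    
Laptop  | Apparel    
Tablet  | Kitchen    
Mouse   | Kitchen    
Speaker | Electronics
Phone   | Electronics


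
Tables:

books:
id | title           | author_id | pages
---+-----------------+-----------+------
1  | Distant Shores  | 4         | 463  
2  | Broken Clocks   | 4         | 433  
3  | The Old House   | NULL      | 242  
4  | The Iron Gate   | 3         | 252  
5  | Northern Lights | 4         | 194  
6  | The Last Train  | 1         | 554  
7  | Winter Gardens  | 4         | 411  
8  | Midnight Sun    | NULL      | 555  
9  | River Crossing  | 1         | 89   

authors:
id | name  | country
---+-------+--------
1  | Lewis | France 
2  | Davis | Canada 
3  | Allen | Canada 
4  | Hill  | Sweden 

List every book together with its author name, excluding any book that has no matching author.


INNER JOIN keeps only books rows whose author_id matches an id in authors. Walk through each book:
  - book 1 (Distant Shores): author_id=4 -> matches Hill
  - book 2 (Broken Clocks): author_id=4 -> matches Hill
  - book 3 (The Old House): author_id=NULL, no match -> dropped
  - book 4 (The Iron Gate): author_id=3 -> matches Allen
  - book 5 (Northern Lights): author_id=4 -> matches Hill
  - book 6 (The Last Train): author_id=1 -> matches Lewis
  - book 7 (Winter Gardens): author_id=4 -> matches Hill
  - book 8 (Midnight Sun): author_id=NULL, no match -> dropped
  - book 9 (River Crossing): author_id=1 -> matches Lewis
So 2 of 9 rows are dropped.

SQL:
SELECT a.title, b.name AS author
FROM books a
INNER JOIN authors b ON a.author_id = b.id

Result:
title           | author
----------------+-------
Distant Shores  | Hill  
Broken Clocks   | Hill  
The Iron Gate   | Allen 
Northern Lights | Hill  
The Last Train  | Lewis 
Winter Gardens  | Hill  
River Crossing  | Lewis 


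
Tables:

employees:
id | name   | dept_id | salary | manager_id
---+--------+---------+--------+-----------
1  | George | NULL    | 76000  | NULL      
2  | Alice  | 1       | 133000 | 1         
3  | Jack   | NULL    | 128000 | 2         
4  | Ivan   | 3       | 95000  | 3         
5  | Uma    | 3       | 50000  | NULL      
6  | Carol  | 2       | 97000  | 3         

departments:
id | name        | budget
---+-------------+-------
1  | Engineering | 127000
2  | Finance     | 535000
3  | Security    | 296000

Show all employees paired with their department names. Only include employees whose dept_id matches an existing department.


INNER JOIN keeps only employees rows whose dept_id matches an id in departments. Walk through each employee:
  - employee 1 (George): dept_id=NULL, no match -> dropped
  - employee 2 (Alice): dept_id=1 -> matches Engineering
  - employee 3 (Jack): dept_id=NULL, no match -> dropped
  - employee 4 (Ivan): dept_id=3 -> matches Security
  - employee 5 (Uma): dept_id=3 -> matches Security
  - employee 6 (Carol): dept_id=2 -> matches Finance
So 2 of 6 rows are dropped.

SQL:
SELECT a.name, b.name AS department
FROM employees a
INNER JOIN departments b ON a.dept_id = b.id

Result:
name  | department 
------+------------
Alice | Engineering
Ivan  | Security   
Uma   | Security   
Carol | Finance    


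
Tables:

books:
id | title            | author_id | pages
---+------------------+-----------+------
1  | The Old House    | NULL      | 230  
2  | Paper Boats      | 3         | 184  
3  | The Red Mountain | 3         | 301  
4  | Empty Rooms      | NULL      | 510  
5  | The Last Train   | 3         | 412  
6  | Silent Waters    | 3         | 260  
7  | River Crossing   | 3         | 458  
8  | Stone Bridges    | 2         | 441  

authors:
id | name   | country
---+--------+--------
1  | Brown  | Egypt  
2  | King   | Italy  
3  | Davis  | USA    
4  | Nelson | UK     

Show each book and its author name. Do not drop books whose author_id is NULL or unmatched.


LEFT JOIN keeps every row from books (the left table); where author_id has no match in authors, the author columns become NULL. Walk through each book:
  - book 1 (The Old House): author_id=NULL, no match -> kept with NULL
  - book 2 (Paper Boats): author_id=3 -> matches Davis
  - book 3 (The Red Mountain): author_id=3 -> matches Davis
  - book 4 (Empty Rooms): author_id=NULL, no match -> kept with NULL
  - book 5 (The Last Train): author_id=3 -> matches Davis
  - book 6 (Silent Waters): author_id=3 -> matches Davis
  - book 7 (River Crossing): author_id=3 -> matches Davis
  - book 8 (Stone Bridges): author_id=2 -> matches King
All 8 rows appear; 2 have NULL author.

SQL:
SELECT a.title, b.name AS author
FROM books a
LEFT JOIN authors b ON a.author_id = b.id

Result:
title            | author
-----------------+-------
The Old House    | NULL  
Paper Boats      | Davis 
The Red Mountain | Davis 
Empty Rooms      | NULL  
The Last Train   | Davis 
Silent Waters    | Davis 
River Crossing   | Davis 
Stone Bridges    | King  


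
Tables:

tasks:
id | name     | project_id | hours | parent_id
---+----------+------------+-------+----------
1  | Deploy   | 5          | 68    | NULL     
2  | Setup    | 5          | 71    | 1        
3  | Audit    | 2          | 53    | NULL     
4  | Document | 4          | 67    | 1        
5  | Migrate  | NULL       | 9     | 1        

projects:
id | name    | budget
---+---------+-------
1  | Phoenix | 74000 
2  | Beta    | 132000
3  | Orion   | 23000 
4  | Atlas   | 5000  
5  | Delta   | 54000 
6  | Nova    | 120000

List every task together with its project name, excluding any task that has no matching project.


INNER JOIN keeps only tasks rows whose project_id matches an id in projects. Walk through each task:
  - task 1 (Deploy): project_id=5 -> matches Delta
  - task 2 (Setup): project_id=5 -> matches Delta
  - task 3 (Audit): project_id=2 -> matches Beta
  - task 4 (Document): project_id=4 -> matches Atlas
  - task 5 (Migrate): project_id=NULL, no match -> dropped
So 1 of 5 rows is dropped.

SQL:
SELECT a.name, b.name AS project
FROM tasks a
INNER JOIN projects b ON a.project_id = b.id

Result:
name     | project
---------+--------
Deploy   | Delta  
Setup    | Delta  
Audit    | Beta   
Document | Atlas  


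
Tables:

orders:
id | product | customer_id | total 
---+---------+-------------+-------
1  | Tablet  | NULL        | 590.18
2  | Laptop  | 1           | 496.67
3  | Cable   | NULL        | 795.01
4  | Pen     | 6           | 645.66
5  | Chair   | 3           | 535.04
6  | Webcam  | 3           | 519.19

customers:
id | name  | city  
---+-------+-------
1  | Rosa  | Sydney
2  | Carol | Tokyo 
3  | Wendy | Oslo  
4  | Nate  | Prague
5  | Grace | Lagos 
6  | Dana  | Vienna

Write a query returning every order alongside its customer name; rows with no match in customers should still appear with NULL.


LEFT JOIN keeps every row from orders (the left table); where customer_id has no match in customers, the customer columns become NULL. Walk through each order:
  - order 1 (Tablet): customer_id=NULL, no match -> kept with NULL
  - order 2 (Laptop): customer_id=1 -> matches Rosa
  - order 3 (Cable): customer_id=NULL, no match -> kept with NULL
  - order 4 (Pen): customer_id=6 -> matches Dana
  - order 5 (Chair): customer_id=3 -> matches Wendy
  - order 6 (Webcam): customer_id=3 -> matches Wendy
All 6 rows appear; 2 have NULL customer.

SQL:
SELECT a.product, b.name AS customer
FROM orders a
LEFT JOIN customers b ON a.customer_id = b.id

Result:
product | customer
--------+---------
Tablet  | NULL    
Laptop  | Rosa    
Cable   | NULL    
Pen     | Dana    
Chair   | Wendy   
Webcam  | Wendy   


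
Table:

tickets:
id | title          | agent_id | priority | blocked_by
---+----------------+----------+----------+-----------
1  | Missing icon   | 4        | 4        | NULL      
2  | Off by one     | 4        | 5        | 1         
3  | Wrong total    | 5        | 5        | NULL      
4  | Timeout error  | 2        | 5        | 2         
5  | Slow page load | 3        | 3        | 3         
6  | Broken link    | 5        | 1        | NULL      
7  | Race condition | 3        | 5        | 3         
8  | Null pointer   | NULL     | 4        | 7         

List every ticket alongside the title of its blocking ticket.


This is a self-join: tickets is joined to a second copy of itself, matching each row's blocked_by to another row's id. Use LEFT JOIN so rows with blocked_by=NULL are kept.
  - ticket 1 (Missing icon): blocked_by=NULL -> NULL
  - ticket 2 (Off by one): blocked_by=1 -> Missing icon
  - ticket 3 (Wrong total): blocked_by=NULL -> NULL
  - ticket 4 (Timeout error): blocked_by=2 -> Off by one
  - ticket 5 (Slow page load): blocked_by=3 -> Wrong total
  - ticket 6 (Broken link): blocked_by=NULL -> NULL
  - ticket 7 (Race condition): blocked_by=3 -> Wrong total
  - ticket 8 (Null pointer): blocked_by=7 -> Race condition

SQL:
SELECT a.title AS item, b.title AS blocked_by
FROM tickets a
LEFT JOIN tickets b ON a.blocked_by = b.id

Result:
item           | blocked_by    
---------------+---------------
Missing icon   | NULL          
Off by one     | Missing icon  
Wrong total    | NULL          
Timeout error  | Off by one    
Slow page load | Wrong total   
Broken link    | NULL          
Race condition | Wrong total   
Null pointer   | Race condition


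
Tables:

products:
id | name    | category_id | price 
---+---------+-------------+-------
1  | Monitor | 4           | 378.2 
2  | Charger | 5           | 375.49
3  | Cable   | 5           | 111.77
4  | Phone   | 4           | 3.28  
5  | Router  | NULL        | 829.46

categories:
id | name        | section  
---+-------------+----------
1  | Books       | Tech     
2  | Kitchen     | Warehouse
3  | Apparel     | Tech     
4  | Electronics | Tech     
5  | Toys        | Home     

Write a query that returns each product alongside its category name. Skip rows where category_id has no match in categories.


INNER JOIN keeps only products rows whose category_id matches an id in categories. Walk through each product:
  - product 1 (Monitor): category_id=4 -> matches Electronics
  - product 2 (Charger): category_id=5 -> matches Toys
  - product 3 (Cable): category_id=5 -> matches Toys
  - product 4 (Phone): category_id=4 -> matches Electronics
  - product 5 (Router): category_id=NULL, no match -> dropped
So 1 of 5 rows is dropped.

SQL:
SELECT a.name, b.name AS category
FROM products a
INNER JOIN categories b ON a.category_id = b.id

Result:
name    | category   
--------+------------
Monitor | Electronics
Charger | Toys       
Cable   | Toys       
Phone   | Electronics


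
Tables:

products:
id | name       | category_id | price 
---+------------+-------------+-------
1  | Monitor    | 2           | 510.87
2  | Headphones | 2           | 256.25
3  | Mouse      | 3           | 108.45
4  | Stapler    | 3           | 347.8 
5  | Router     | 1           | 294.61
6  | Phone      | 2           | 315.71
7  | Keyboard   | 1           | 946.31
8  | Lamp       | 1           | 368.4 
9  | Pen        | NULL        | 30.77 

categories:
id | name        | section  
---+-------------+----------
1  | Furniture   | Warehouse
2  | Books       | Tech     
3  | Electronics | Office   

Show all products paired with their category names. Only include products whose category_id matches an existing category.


INNER JOIN keeps only products rows whose category_id matches an id in categories. Walk through each product:
  - product 1 (Monitor): category_id=2 -> matches Books
  - product 2 (Headphones): category_id=2 -> matches Books
  - product 3 (Mouse): category_id=3 -> matches Electronics
  - product 4 (Stapler): category_id=3 -> matches Electronics
  - product 5 (Router): category_id=1 -> matches Furniture
  - product 6 (Phone): category_id=2 -> matches Books
  - product 7 (Keyboard): category_id=1 -> matches Furniture
  - product 8 (Lamp): category_id=1 -> matches Furniture
  - product 9 (Pen): category_id=NULL, no match -> dropped
So 1 of 9 rows is dropped.

SQL:
SELECT a.name, b.name AS category
FROM products a
INNER JOIN categories b ON a.category_id = b.id

Result:
name       | category   
-----------+------------
Monitor    | Books      
Headphones | Books      
Mouse      | Electronics
Stapler    | Electronics
Router     | Furniture  
Phone      | Books      
Keyboard   | Furniture  
Lamp       | Furniture  


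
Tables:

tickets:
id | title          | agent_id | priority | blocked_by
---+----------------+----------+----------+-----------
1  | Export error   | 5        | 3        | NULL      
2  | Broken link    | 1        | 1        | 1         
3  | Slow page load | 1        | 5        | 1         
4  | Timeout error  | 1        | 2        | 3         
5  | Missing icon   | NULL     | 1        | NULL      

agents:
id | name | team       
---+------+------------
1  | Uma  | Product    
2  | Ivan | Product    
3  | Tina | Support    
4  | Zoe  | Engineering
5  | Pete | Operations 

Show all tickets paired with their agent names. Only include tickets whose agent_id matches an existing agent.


INNER JOIN keeps only tickets rows whose agent_id matches an id in agents. Walk through each ticket:
  - ticket 1 (Export error): agent_id=5 -> matches Pete
  - ticket 2 (Broken link): agent_id=1 -> matches Uma
  - ticket 3 (Slow page load): agent_id=1 -> matches Uma
  - ticket 4 (Timeout error): agent_id=1 -> matches Uma
  - ticket 5 (Missing icon): agent_id=NULL, no match -> dropped
So 1 of 5 rows is dropped.

SQL:
SELECT a.title, b.name AS agent
FROM tickets a
INNER JOIN agents b ON a.agent_id = b.id

Result:
title          | agent
---------------+------
Export error   | Pete 
Broken link    | Uma  
Slow page load | Uma  
Timeout error  | Uma  


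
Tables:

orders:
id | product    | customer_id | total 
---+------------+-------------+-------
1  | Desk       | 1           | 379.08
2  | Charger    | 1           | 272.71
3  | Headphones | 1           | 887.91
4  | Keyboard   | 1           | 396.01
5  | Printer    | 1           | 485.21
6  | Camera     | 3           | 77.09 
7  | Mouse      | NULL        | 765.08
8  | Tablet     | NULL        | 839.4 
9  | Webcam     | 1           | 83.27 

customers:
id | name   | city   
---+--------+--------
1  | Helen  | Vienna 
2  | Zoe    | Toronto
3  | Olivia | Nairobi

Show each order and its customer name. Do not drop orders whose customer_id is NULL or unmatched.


LEFT JOIN keeps every row from orders (the left table); where customer_id has no match in customers, the customer columns become NULL. Walk through each order:
  - order 1 (Desk): customer_id=1 -> matches Helen
  - order 2 (Charger): customer_id=1 -> matches Helen
  - order 3 (Headphones): customer_id=1 -> matches Helen
  - order 4 (Keyboard): customer_id=1 -> matches Helen
  - order 5 (Printer): customer_id=1 -> matches Helen
  - order 6 (Camera): customer_id=3 -> matches Olivia
  - order 7 (Mouse): customer_id=NULL, no match -> kept with NULL
  - order 8 (Tablet): customer_id=NULL, no match -> kept with NULL
  - order 9 (Webcam): customer_id=1 -> matches Helen
All 9 rows appear; 2 have NULL customer.

SQL:
SELECT a.product, b.name AS customer
FROM orders a
LEFT JOIN customers b ON a.customer_id = b.id

Result:
product    | customer
-----------+---------
Desk       | Helen   
Charger    | Helen   
Headphones | Helen   
Keyboard   | Helen   
Printer    | Helen   
Camera     | Olivia  
Mouse      | NULL    
Tablet     | NULL    
Webcam     | Helen   


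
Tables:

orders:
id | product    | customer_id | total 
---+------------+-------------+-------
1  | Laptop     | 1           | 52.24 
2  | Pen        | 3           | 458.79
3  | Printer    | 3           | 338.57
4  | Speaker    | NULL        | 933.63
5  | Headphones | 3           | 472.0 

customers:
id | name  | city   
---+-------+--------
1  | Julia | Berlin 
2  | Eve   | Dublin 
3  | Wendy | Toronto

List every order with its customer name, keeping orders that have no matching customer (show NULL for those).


LEFT JOIN keeps every row from orders (the left table); where customer_id has no match in customers, the customer columns become NULL. Walk through each order:
  - order 1 (Laptop): customer_id=1 -> matches Julia
  - order 2 (Pen): customer_id=3 -> matches Wendy
  - order 3 (Printer): customer_id=3 -> matches Wendy
  - order 4 (Speaker): customer_id=NULL, no match -> kept with NULL
  - order 5 (Headphones): customer_id=3 -> matches Wendy
All 5 rows appear; 1 has NULL customer.

SQL:
SELECT a.product, b.name AS customer
FROM orders a
LEFT JOIN customers b ON a.customer_id = b.id

Result:
product    | customer
-----------+---------
Laptop     | Julia   
Pen        | Wendy   
Printer    | Wendy   
Speaker    | NULL    
Headphones | Wendy   


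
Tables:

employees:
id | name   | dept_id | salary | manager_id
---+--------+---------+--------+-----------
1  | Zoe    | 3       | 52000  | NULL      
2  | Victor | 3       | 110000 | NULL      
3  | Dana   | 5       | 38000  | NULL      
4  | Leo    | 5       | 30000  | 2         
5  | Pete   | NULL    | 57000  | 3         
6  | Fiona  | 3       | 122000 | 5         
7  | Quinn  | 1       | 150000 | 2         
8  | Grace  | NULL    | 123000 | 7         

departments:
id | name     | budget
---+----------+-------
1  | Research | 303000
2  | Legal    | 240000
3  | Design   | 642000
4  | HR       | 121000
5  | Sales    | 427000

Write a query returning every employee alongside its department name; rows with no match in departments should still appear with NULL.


LEFT JOIN keeps every row from employees (the left table); where dept_id has no match in departments, the department columns become NULL. Walk through each employee:
  - employee 1 (Zoe): dept_id=3 -> matches Design
  - employee 2 (Victor): dept_id=3 -> matches Design
  - employee 3 (Dana): dept_id=5 -> matches Sales
  - employee 4 (Leo): dept_id=5 -> matches Sales
  - employee 5 (Pete): dept_id=NULL, no match -> kept with NULL
  - employee 6 (Fiona): dept_id=3 -> matches Design
  - employee 7 (Quinn): dept_id=1 -> matches Research
  - employee 8 (Grace): dept_id=NULL, no match -> kept with NULL
All 8 rows appear; 2 have NULL department.

SQL:
SELECT a.name, b.name AS department
FROM employees a
LEFT JOIN departments b ON a.dept_id = b.id

Result:
name   | department
-------+-----------
Zoe    | Design    
Victor | Design    
Dana   | Sales     
Leo    | Sales     
Pete   | NULL      
Fiona  | Design    
Quinn  | Research  
Grace  | NULL      


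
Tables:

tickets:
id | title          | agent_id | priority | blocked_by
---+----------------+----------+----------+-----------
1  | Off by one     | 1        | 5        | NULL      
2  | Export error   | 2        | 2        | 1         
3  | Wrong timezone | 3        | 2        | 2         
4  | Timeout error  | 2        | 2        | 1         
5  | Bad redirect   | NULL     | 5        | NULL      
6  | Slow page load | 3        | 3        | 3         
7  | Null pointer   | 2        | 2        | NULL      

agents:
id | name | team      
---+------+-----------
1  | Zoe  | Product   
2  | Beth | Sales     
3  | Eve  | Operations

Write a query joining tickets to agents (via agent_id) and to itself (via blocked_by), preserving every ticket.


Two LEFT JOINs from the same base table tickets: one to agents via agent_id, one to tickets itself via blocked_by. Both are LEFT so every ticket is preserved.
Match against agents:
  - ticket 1 (Off by one): agent_id=1 -> matches Zoe
  - ticket 2 (Export error): agent_id=2 -> matches Beth
  - ticket 3 (Wrong timezone): agent_id=3 -> matches Eve
  - ticket 4 (Timeout error): agent_id=2 -> matches Beth
  - ticket 5 (Bad redirect): agent_id=NULL, no match -> kept with NULL
  - ticket 6 (Slow page load): agent_id=3 -> matches Eve
  - ticket 7 (Null pointer): agent_id=2 -> matches Beth
Match against tickets (self):
  - ticket 1 (Off by one): blocked_by=NULL -> NULL
  - ticket 2 (Export error): blocked_by=1 -> Off by one
  - ticket 3 (Wrong timezone): blocked_by=2 -> Export error
  - ticket 4 (Timeout error): blocked_by=1 -> Off by one
  - ticket 5 (Bad redirect): blocked_by=NULL -> NULL
  - ticket 6 (Slow page load): blocked_by=3 -> Wrong timezone
  - ticket 7 (Null pointer): blocked_by=NULL -> NULL

SQL:
SELECT a.title, b.name AS agent, c.title AS blocked_by
FROM tickets a
LEFT JOIN agents b ON a.agent_id = b.id
LEFT JOIN tickets c ON a.blocked_by = c.id

Result:
title          | agent | blocked_by    
---------------+-------+---------------
Off by one     | Zoe   | NULL          
Export error   | Beth  | Off by one    
Wrong timezone | Eve   | Export error  
Timeout error  | Beth  | Off by one    
Bad redirect   | NULL  | NULL          
Slow page load | Eve   | Wrong timezone
Null pointer   | Beth  | NULL          


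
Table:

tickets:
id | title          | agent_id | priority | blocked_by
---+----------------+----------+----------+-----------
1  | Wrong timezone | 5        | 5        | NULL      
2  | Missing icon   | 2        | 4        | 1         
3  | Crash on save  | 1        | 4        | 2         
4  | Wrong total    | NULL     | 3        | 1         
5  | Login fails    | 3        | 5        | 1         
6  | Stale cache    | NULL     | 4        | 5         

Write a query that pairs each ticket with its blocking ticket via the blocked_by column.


This is a self-join: tickets is joined to a second copy of itself, matching each row's blocked_by to another row's id. Use LEFT JOIN so rows with blocked_by=NULL are kept.
  - ticket 1 (Wrong timezone): blocked_by=NULL -> NULL
  - ticket 2 (Missing icon): blocked_by=1 -> Wrong timezone
  - ticket 3 (Crash on save): blocked_by=2 -> Missing icon
  - ticket 4 (Wrong total): blocked_by=1 -> Wrong timezone
  - ticket 5 (Login fails): blocked_by=1 -> Wrong timezone
  - ticket 6 (Stale cache): blocked_by=5 -> Login fails

SQL:
SELECT a.title AS item, b.title AS blocked_by
FROM tickets a
LEFT JOIN tickets b ON a.blocked_by = b.id

Result:
item           | blocked_by    
---------------+---------------
Wrong timezone | NULL          
Missing icon   | Wrong timezone
Crash on save  | Missing icon  
Wrong total    | Wrong timezone
Login fails    | Wrong timezone
Stale cache    | Login fails   


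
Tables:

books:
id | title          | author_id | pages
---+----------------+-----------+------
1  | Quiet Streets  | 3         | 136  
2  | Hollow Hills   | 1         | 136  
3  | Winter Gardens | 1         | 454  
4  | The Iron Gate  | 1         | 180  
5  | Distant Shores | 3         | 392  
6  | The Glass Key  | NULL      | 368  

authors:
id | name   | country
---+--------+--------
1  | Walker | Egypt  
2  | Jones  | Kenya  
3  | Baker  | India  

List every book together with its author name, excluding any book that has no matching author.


INNER JOIN keeps only books rows whose author_id matches an id in authors. Walk through each book:
  - book 1 (Quiet Streets): author_id=3 -> matches Baker
  - book 2 (Hollow Hills): author_id=1 -> matches Walker
  - book 3 (Winter Gardens): author_id=1 -> matches Walker
  - book 4 (The Iron Gate): author_id=1 -> matches Walker
  - book 5 (Distant Shores): author_id=3 -> matches Baker
  - book 6 (The Glass Key): author_id=NULL, no match -> dropped
So 1 of 6 rows is dropped.

SQL:
SELECT a.title, b.name AS author
FROM books a
INNER JOIN authors b ON a.author_id = b.id

Result:
title          | author
---------------+-------
Quiet Streets  | Baker 
Hollow Hills   | Walker
Winter Gardens | Walker
The Iron Gate  | Walker
Distant Shores | Baker 


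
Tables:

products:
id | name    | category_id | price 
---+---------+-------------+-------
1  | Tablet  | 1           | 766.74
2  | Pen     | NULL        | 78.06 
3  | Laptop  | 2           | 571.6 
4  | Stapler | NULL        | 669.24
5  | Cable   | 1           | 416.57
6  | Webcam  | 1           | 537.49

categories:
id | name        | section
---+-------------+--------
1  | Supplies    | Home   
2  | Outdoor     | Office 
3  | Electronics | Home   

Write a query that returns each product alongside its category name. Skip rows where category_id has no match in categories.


INNER JOIN keeps only products rows whose category_id matches an id in categories. Walk through each product:
  - product 1 (Tablet): category_id=1 -> matches Supplies
  - product 2 (Pen): category_id=NULL, no match -> dropped
  - product 3 (Laptop): category_id=2 -> matches Outdoor
  - product 4 (Stapler): category_id=NULL, no match -> dropped
  - product 5 (Cable): category_id=1 -> matches Supplies
  - product 6 (Webcam): category_id=1 -> matches Supplies
So 2 of 6 rows are dropped.

SQL:
SELECT a.name, b.name AS category
FROM products a
INNER JOIN categories b ON a.category_id = b.id

Result:
name   | category
-------+---------
Tablet | Supplies
Laptop | Outdoor 
Cable  | Supplies
Webcam | Supplies


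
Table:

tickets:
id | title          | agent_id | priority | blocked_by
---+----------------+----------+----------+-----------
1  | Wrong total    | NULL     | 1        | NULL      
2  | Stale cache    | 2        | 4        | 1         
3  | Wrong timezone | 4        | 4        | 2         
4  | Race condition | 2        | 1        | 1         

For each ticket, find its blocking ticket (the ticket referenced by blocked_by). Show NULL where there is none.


This is a self-join: tickets is joined to a second copy of itself, matching each row's blocked_by to another row's id. Use LEFT JOIN so rows with blocked_by=NULL are kept.
  - ticket 1 (Wrong total): blocked_by=NULL -> NULL
  - ticket 2 (Stale cache): blocked_by=1 -> Wrong total
  - ticket 3 (Wrong timezone): blocked_by=2 -> Stale cache
  - ticket 4 (Race condition): blocked_by=1 -> Wrong total

SQL:
SELECT a.title AS item, b.title AS blocked_by
FROM tickets a
LEFT JOIN tickets b ON a.blocked_by = b.id

Result:
item           | blocked_by 
---------------+------------
Wrong total    | NULL       
Stale cache    | Wrong total
Wrong timezone | Stale cache
Race condition | Wrong total


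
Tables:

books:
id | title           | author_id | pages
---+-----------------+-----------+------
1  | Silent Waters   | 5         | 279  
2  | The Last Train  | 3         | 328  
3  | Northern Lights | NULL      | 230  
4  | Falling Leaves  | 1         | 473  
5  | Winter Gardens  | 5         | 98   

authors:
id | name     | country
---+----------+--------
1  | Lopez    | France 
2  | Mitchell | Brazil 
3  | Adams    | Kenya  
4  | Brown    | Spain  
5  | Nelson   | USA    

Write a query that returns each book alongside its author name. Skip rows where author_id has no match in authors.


INNER JOIN keeps only books rows whose author_id matches an id in authors. Walk through each book:
  - book 1 (Silent Waters): author_id=5 -> matches Nelson
  - book 2 (The Last Train): author_id=3 -> matches Adams
  - book 3 (Northern Lights): author_id=NULL, no match -> dropped
  - book 4 (Falling Leaves): author_id=1 -> matches Lopez
  - book 5 (Winter Gardens): author_id=5 -> matches Nelson
So 1 of 5 rows is dropped.

SQL:
SELECT a.title, b.name AS author
FROM books a
INNER JOIN authors b ON a.author_id = b.id

Result:
title          | author
---------------+-------
Silent Waters  | Nelson
The Last Train | Adams 
Falling Leaves | Lopez 
Winter Gardens | Nelson


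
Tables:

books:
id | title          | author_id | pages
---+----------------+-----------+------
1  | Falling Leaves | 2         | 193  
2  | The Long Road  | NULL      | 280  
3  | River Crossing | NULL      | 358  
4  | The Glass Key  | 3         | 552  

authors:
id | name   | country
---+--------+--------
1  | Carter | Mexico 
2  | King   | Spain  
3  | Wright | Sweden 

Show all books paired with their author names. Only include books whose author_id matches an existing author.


INNER JOIN keeps only books rows whose author_id matches an id in authors. Walk through each book:
  - book 1 (Falling Leaves): author_id=2 -> matches King
  - book 2 (The Long Road): author_id=NULL, no match -> dropped
  - book 3 (River Crossing): author_id=NULL, no match -> dropped
  - book 4 (The Glass Key): author_id=3 -> matches Wright
So 2 of 4 rows are dropped.

SQL:
SELECT a.title, b.name AS author
FROM books a
INNER JOIN authors b ON a.author_id = b.id

Result:
title          | author
---------------+-------
Falling Leaves | King  
The Glass Key  | Wright


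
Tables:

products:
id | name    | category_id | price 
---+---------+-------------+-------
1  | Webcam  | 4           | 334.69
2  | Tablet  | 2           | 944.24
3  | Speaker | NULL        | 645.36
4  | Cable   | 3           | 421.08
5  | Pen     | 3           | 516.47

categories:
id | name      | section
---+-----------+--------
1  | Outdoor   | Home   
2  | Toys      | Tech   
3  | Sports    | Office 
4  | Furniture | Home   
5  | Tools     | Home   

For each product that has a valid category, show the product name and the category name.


INNER JOIN keeps only products rows whose category_id matches an id in categories. Walk through each product:
  - product 1 (Webcam): category_id=4 -> matches Furniture
  - product 2 (Tablet): category_id=2 -> matches Toys
  - product 3 (Speaker): category_id=NULL, no match -> dropped
  - product 4 (Cable): category_id=3 -> matches Sports
  - product 5 (Pen): category_id=3 -> matches Sports
So 1 of 5 rows is dropped.

SQL:
SELECT a.name, b.name AS category
FROM products a
INNER JOIN categories b ON a.category_id = b.id

Result:
name   | category 
-------+----------
Webcam | Furniture
Tablet | Toys     
Cable  | Sports   
Pen    | Sports   
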